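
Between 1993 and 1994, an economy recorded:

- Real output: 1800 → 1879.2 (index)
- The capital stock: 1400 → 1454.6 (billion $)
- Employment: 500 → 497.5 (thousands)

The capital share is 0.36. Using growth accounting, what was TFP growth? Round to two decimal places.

Real output growth = (1879.2 − 1800) / 1800 = 4.4%.
The capital stock growth = (1454.6 − 1400) / 1400 = 3.9%.
Employment growth = (497.5 − 500) / 500 = -0.5%.
Labor's share = 1 − 0.36 = 0.64.
The capital stock: 0.36 × 3.9 = 1.404 pp.
Employment: 0.64 × (-0.5) = -0.32 pp.
TFP growth = 4.4 − 1.084 = 3.316%.

TFP growth was 3.32%.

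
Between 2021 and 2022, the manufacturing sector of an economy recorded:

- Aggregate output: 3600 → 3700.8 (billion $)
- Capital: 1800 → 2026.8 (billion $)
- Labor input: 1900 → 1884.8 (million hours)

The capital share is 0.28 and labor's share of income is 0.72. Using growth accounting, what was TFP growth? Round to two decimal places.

-0.15%

Aggregate output growth = (3700.8 − 3600) / 3600 = 2.8%.
Capital growth = (2026.8 − 1800) / 1800 = 12.6%.
Labor input growth = (1884.8 − 1900) / 1900 = -0.8%.
Labor's share = 1 − 0.28 = 0.72.
Capital: 0.28 × 12.6 = 3.528 pp.
Labor input: 0.72 × (-0.8) = -0.576 pp.
TFP growth = 2.8 − 2.952 = -0.152%.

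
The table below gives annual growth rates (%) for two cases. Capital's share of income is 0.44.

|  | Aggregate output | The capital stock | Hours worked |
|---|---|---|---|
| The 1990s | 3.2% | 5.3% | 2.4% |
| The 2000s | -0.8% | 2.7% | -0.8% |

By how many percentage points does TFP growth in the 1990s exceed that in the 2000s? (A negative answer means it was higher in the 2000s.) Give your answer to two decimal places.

Labor's share = 1 − 0.44 = 0.56.
The 1990s: TFP = 3.2 − 2.332 − 1.344 = -0.476%.
The 2000s: TFP = -0.8 − 1.188 + 0.448 = -1.54%.
Difference = -0.476 − (-1.54) = 1.064 pp.

1.06 percentage points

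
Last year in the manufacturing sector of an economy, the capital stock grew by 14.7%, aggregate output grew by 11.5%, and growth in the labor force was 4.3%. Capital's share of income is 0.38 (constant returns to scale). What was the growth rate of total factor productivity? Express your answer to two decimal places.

Labor's share = 1 − 0.38 = 0.62.
The capital stock: 0.38 × 14.7 = 5.586 pp.
The labor force: 0.62 × 4.3 = 2.666 pp.
TFP growth = 11.5 − 8.252 = 3.248%.

Total factor productivity grew 3.25%.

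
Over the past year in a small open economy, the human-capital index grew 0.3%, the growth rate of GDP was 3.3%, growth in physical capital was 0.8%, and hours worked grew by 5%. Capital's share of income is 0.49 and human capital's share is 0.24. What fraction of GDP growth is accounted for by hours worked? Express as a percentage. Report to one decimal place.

40.9%

Labor's share = 1 − 0.49 − 0.24 = 0.27.
Hours worked contributed 0.27 × 5 = 1.35 pp.
Share of growth = 1.35 / 3.3 × 100 = 40.909%.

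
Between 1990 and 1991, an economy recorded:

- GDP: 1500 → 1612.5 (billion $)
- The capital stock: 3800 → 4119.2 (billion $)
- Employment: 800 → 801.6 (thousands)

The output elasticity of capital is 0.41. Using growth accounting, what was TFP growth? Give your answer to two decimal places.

GDP growth = (1612.5 − 1500) / 1500 = 7.5%.
The capital stock growth = (4119.2 − 3800) / 3800 = 8.4%.
Employment growth = (801.6 − 800) / 800 = 0.2%.
Labor's share = 1 − 0.41 = 0.59.
The capital stock: 0.41 × 8.4 = 3.444 pp.
Employment: 0.59 × 0.2 = 0.118 pp.
TFP growth = 7.5 − 3.562 = 3.938%.

3.94%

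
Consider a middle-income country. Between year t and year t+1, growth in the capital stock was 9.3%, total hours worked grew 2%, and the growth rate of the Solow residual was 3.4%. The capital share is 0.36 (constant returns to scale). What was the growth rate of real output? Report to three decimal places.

Labor's share = 1 − 0.36 = 0.64.
The capital stock: 0.36 × 9.3 = 3.348 pp.
Total hours worked: 0.64 × 2 = 1.28 pp.
Output growth = 3.4 + 4.628 = 8.028%.

Real output growth was 8.028%.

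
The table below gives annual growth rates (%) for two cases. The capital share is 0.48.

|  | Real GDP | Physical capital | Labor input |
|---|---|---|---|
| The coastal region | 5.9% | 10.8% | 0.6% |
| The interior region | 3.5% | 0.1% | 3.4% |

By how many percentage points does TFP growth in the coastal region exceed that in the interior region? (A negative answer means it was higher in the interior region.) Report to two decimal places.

-1.28 percentage points

Labor's share = 1 − 0.48 = 0.52.
The coastal region: TFP = 5.9 − 5.184 − 0.312 = 0.404%.
The interior region: TFP = 3.5 − 0.048 − 1.768 = 1.684%.
Difference = 0.404 − (1.684) = -1.28 pp.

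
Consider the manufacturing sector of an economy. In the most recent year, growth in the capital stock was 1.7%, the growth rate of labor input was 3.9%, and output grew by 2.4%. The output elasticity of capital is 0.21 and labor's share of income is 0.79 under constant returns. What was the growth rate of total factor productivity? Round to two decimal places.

Labor's share = 1 − 0.21 = 0.79.
The capital stock: 0.21 × 1.7 = 0.357 pp.
Labor input: 0.79 × 3.9 = 3.081 pp.
TFP growth = 2.4 − 3.438 = -1.038%.

-1.04%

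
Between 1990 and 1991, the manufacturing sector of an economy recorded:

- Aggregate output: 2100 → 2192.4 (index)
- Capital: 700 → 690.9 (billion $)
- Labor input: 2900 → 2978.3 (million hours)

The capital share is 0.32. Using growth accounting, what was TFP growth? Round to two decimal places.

Aggregate output growth = (2192.4 − 2100) / 2100 = 4.4%.
Capital growth = (690.9 − 700) / 700 = -1.3%.
Labor input growth = (2978.3 − 2900) / 2900 = 2.7%.
Labor's share = 1 − 0.32 = 0.68.
Capital: 0.32 × (-1.3) = -0.416 pp.
Labor input: 0.68 × 2.7 = 1.836 pp.
TFP growth = 4.4 − 1.42 = 2.98%.

TFP grew 2.98%.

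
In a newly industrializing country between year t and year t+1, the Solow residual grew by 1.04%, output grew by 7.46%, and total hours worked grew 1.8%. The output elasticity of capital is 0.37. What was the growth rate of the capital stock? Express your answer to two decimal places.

Labor's share = 1 − 0.37 = 0.63.
gY = gA + 0.63×1.8 + 0.37×g.
0.37×g = 7.46 − 1.04 − 1.134 = 5.286.
g = 5.286 / 0.37 = 14.2865%.

14.29%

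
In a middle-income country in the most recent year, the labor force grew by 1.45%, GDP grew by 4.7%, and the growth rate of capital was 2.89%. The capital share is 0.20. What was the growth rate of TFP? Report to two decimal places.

2.96%

Labor's share = 1 − 0.2 = 0.8.
Capital: 0.2 × 2.89 = 0.578 pp.
The labor force: 0.8 × 1.45 = 1.16 pp.
TFP growth = 4.7 − 1.738 = 2.962%.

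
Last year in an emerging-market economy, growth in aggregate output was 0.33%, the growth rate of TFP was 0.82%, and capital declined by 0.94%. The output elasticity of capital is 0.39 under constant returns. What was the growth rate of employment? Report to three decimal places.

Labor's share = 1 − 0.39 = 0.61.
gY = gA + 0.39×(-0.94) + 0.61×g.
0.61×g = 0.33 − 0.82 + 0.3666 = -0.1234.
g = -0.1234 / 0.61 = -0.2023%.

-0.202%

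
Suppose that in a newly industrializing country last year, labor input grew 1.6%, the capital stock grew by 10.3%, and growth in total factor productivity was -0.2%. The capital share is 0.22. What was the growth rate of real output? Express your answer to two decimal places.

Real output grew 3.31%.

Labor's share = 1 − 0.22 = 0.78.
The capital stock: 0.22 × 10.3 = 2.266 pp.
Labor input: 0.78 × 1.6 = 1.248 pp.
Output growth = -0.2 + 3.514 = 3.314%.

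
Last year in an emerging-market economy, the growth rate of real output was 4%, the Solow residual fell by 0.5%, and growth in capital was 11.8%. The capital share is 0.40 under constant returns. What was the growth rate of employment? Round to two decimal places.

Labor's share = 1 − 0.4 = 0.6.
gY = gA + 0.4×11.8 + 0.6×g.
0.6×g = 4 + 0.5 − 4.72 = -0.22.
g = -0.22 / 0.6 = -0.3667%.

-0.37%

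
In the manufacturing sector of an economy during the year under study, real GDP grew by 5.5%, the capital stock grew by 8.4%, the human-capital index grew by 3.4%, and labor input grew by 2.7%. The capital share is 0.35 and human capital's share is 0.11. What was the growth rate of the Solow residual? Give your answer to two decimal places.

Labor's share = 1 − 0.35 − 0.11 = 0.54.
The capital stock: 0.35 × 8.4 = 2.94 pp.
The human-capital index: 0.11 × 3.4 = 0.374 pp.
Labor input: 0.54 × 2.7 = 1.458 pp.
TFP growth = 5.5 − 4.772 = 0.728%.

The Solow residual grew 0.73%.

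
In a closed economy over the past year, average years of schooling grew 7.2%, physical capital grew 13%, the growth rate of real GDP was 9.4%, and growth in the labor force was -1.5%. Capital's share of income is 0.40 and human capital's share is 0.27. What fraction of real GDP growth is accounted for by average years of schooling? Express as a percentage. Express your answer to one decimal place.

20.7%

Average years of schooling contributed 0.27 × 7.2 = 1.944 pp.
Share of growth = 1.944 / 9.4 × 100 = 20.681%.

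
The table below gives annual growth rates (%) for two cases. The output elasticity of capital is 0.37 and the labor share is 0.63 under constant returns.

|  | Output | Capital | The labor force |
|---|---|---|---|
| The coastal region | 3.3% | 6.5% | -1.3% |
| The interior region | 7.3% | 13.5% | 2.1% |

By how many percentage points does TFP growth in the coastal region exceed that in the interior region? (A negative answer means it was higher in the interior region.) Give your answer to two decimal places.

0.73 percentage points

Labor's share = 1 − 0.37 = 0.63.
The coastal region: TFP = 3.3 − 2.405 + 0.819 = 1.714%.
The interior region: TFP = 7.3 − 4.995 − 1.323 = 0.982%.
Difference = 1.714 − (0.982) = 0.732 pp.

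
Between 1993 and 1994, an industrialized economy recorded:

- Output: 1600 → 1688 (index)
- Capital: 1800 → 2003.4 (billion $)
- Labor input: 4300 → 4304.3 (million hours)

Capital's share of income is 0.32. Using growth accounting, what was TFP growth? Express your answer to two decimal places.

Output growth = (1688 − 1600) / 1600 = 5.5%.
Capital growth = (2003.4 − 1800) / 1800 = 11.3%.
Labor input growth = (4304.3 − 4300) / 4300 = 0.1%.
Labor's share = 1 − 0.32 = 0.68.
Capital: 0.32 × 11.3 = 3.616 pp.
Labor input: 0.68 × 0.1 = 0.068 pp.
TFP growth = 5.5 − 3.684 = 1.816%.

1.82%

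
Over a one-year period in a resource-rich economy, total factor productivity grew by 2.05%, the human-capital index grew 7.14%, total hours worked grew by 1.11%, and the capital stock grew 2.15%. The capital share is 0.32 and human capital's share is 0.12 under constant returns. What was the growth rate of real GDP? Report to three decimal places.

Real GDP grew 4.216%.

Labor's share = 1 − 0.32 − 0.12 = 0.56.
The capital stock: 0.32 × 2.15 = 0.688 pp.
The human-capital index: 0.12 × 7.14 = 0.8568 pp.
Total hours worked: 0.56 × 1.11 = 0.6216 pp.
Output growth = 2.05 + 2.1664 = 4.2164%.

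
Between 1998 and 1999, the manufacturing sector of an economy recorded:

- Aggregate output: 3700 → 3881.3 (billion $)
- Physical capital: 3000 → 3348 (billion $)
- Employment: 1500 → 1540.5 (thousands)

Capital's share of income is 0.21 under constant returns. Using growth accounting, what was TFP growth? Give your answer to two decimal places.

TFP growth was 0.33%.

Aggregate output growth = (3881.3 − 3700) / 3700 = 4.9%.
Physical capital growth = (3348 − 3000) / 3000 = 11.6%.
Employment growth = (1540.5 − 1500) / 1500 = 2.7%.
Labor's share = 1 − 0.21 = 0.79.
Physical capital: 0.21 × 11.6 = 2.436 pp.
Employment: 0.79 × 2.7 = 2.133 pp.
TFP growth = 4.9 − 4.569 = 0.331%.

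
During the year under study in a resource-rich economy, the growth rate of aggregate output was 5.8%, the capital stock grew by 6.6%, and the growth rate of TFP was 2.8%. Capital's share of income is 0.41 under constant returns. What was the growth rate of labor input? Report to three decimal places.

Labor's share = 1 − 0.41 = 0.59.
gY = gA + 0.41×6.6 + 0.59×g.
0.59×g = 5.8 − 2.8 − 2.706 = 0.294.
g = 0.294 / 0.59 = 0.49831%.

0.498%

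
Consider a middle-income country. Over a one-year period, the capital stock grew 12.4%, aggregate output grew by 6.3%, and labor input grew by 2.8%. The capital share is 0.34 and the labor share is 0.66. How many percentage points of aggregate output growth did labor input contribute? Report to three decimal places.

1.848

Labor's share = 1 − 0.34 = 0.66.
Contribution = share × growth = 0.66 × 2.8 = 1.848 pp.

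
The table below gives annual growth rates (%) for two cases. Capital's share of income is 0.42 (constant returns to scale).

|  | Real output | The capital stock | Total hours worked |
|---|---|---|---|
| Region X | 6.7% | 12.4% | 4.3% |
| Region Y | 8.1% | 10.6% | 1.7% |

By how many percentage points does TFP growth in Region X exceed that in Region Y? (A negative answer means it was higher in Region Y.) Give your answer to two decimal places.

Labor's share = 1 − 0.42 = 0.58.
Region X: TFP = 6.7 − 5.208 − 2.494 = -1.002%.
Region Y: TFP = 8.1 − 4.452 − 0.986 = 2.662%.
Difference = -1.002 − (2.662) = -3.664 pp.

-3.66 percentage points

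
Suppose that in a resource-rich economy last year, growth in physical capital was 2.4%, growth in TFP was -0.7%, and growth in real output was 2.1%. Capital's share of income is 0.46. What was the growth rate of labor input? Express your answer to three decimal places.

Labor's share = 1 − 0.46 = 0.54.
gY = gA + 0.46×2.4 + 0.54×g.
0.54×g = 2.1 + 0.7 − 1.104 = 1.696.
g = 1.696 / 0.54 = 3.14074%.

3.141%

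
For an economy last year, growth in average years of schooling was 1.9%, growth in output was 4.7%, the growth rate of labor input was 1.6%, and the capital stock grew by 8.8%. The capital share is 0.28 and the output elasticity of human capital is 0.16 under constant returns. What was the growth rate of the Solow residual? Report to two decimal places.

The Solow residual growth was 1.04%.

Labor's share = 1 − 0.28 − 0.16 = 0.56.
The capital stock: 0.28 × 8.8 = 2.464 pp.
Average years of schooling: 0.16 × 1.9 = 0.304 pp.
Labor input: 0.56 × 1.6 = 0.896 pp.
TFP growth = 4.7 − 3.664 = 1.036%.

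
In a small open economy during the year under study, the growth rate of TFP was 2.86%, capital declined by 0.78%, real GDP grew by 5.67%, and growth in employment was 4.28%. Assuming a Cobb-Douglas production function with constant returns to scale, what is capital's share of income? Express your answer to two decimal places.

gY = gA + α·gK + (1−α)·gL, so gY − gA − gL = α(gK − gL).
5.67 − 2.86 − 4.28 = α × (-0.78 − 4.28).
-1.47 = -5.06 α, so α = 0.2905.

0.29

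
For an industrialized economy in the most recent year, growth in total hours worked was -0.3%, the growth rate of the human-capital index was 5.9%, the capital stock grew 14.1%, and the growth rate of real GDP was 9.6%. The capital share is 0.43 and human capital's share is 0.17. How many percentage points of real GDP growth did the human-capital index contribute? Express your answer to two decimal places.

1.00 percentage points

Contribution = share × growth = 0.17 × 5.9 = 1.003 pp.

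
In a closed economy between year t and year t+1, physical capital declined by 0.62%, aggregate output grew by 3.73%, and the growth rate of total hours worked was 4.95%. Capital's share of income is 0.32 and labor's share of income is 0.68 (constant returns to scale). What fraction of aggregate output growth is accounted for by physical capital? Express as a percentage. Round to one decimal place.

Physical capital contributed 0.32 × (-0.62) = -0.1984 pp.
Share of growth = -0.1984 / 3.73 × 100 = -5.319%.

Physical capital accounted for -5.3% of growth.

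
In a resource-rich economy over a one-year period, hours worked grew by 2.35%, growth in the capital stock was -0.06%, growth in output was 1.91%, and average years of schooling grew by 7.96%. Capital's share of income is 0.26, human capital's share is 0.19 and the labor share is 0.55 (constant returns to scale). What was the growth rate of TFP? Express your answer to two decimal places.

-0.88%

Labor's share = 1 − 0.26 − 0.19 = 0.55.
The capital stock: 0.26 × (-0.06) = -0.0156 pp.
Average years of schooling: 0.19 × 7.96 = 1.5124 pp.
Hours worked: 0.55 × 2.35 = 1.2925 pp.
TFP growth = 1.91 − 2.7893 = -0.8793%.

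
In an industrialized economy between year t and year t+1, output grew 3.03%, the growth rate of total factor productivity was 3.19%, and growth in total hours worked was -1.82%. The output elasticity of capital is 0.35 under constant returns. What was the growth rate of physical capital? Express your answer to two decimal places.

Labor's share = 1 − 0.35 = 0.65.
gY = gA + 0.65×(-1.82) + 0.35×g.
0.35×g = 3.03 − 3.19 + 1.183 = 1.023.
g = 1.023 / 0.35 = 2.9229%.

2.92%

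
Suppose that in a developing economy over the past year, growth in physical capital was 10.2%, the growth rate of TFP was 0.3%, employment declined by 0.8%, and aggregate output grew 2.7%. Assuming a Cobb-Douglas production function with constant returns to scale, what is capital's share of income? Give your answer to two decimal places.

α = 0.29

gY = gA + α·gK + (1−α)·gL, so gY − gA − gL = α(gK − gL).
2.7 − 0.3 + 0.8 = α × (10.2 − (-0.8)).
3.2 = 11 α, so α = 0.2909.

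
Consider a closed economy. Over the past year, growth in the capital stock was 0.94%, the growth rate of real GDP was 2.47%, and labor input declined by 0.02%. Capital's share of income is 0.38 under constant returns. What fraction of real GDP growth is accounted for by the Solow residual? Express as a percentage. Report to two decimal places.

The Solow residual accounted for 86.04% of growth.

Labor's share = 1 − 0.38 = 0.62.
The capital stock: 0.38 × 0.94 = 0.3572 pp.
Labor input: 0.62 × (-0.02) = -0.0124 pp.
TFP growth = 2.47 − 0.3448 = 2.1252%.
TFP share of growth = 2.1252 / 2.47 × 100 = 86.0405%.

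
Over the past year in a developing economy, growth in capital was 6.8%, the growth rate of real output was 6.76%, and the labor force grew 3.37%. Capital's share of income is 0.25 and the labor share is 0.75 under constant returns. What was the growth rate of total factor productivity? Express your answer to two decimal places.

Labor's share = 1 − 0.25 = 0.75.
Capital: 0.25 × 6.8 = 1.7 pp.
The labor force: 0.75 × 3.37 = 2.5275 pp.
TFP growth = 6.76 − 4.2275 = 2.5325%.

2.53%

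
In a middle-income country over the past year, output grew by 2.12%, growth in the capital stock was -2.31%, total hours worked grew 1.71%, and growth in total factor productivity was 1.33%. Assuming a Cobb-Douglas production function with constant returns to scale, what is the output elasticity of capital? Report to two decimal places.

The output elasticity of capital is 0.23.

gY = gA + α·gK + (1−α)·gL, so gY − gA − gL = α(gK − gL).
2.12 − 1.33 − 1.71 = α × (-2.31 − 1.71).
-0.92 = -4.02 α, so α = 0.2289.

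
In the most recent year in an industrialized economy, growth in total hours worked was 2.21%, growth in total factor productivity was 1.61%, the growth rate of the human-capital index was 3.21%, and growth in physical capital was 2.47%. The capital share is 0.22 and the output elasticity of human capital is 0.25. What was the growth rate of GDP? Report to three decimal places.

4.127%

Labor's share = 1 − 0.22 − 0.25 = 0.53.
Physical capital: 0.22 × 2.47 = 0.5434 pp.
The human-capital index: 0.25 × 3.21 = 0.8025 pp.
Total hours worked: 0.53 × 2.21 = 1.1713 pp.
Output growth = 1.61 + 2.5172 = 4.1272%.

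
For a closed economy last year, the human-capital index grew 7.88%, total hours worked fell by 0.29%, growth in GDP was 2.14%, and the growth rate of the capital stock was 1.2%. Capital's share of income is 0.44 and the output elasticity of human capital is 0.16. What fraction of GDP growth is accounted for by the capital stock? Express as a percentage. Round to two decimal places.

The capital stock contributed 0.44 × 1.2 = 0.528 pp.
Share of growth = 0.528 / 2.14 × 100 = 24.6729%.

24.67%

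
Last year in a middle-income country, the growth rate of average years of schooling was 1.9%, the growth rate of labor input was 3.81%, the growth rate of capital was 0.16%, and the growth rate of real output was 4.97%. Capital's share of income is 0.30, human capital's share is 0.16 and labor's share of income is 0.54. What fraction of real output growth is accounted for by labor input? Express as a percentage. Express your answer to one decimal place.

Labor's share = 1 − 0.3 − 0.16 = 0.54.
Labor input contributed 0.54 × 3.81 = 2.0574 pp.
Share of growth = 2.0574 / 4.97 × 100 = 41.396%.

41.4%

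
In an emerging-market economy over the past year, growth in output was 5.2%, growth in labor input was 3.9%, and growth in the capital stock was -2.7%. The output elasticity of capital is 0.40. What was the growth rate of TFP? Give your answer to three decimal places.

3.940%

Labor's share = 1 − 0.4 = 0.6.
The capital stock: 0.4 × (-2.7) = -1.08 pp.
Labor input: 0.6 × 3.9 = 2.34 pp.
TFP growth = 5.2 − 1.26 = 3.94%.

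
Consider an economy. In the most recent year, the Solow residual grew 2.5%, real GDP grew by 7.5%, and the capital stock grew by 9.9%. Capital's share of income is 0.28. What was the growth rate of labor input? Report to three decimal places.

Labor's share = 1 − 0.28 = 0.72.
gY = gA + 0.28×9.9 + 0.72×g.
0.72×g = 7.5 − 2.5 − 2.772 = 2.228.
g = 2.228 / 0.72 = 3.09444%.

Labor input growth was 3.094%.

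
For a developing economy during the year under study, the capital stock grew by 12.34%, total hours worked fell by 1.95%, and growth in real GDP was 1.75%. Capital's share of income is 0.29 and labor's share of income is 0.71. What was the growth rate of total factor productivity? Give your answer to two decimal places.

Labor's share = 1 − 0.29 = 0.71.
The capital stock: 0.29 × 12.34 = 3.5786 pp.
Total hours worked: 0.71 × (-1.95) = -1.3845 pp.
TFP growth = 1.75 − 2.1941 = -0.4441%.

-0.44%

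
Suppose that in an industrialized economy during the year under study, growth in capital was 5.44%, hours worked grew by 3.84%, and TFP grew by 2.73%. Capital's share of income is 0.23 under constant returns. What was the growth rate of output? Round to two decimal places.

Output growth was 6.94%.

Labor's share = 1 − 0.23 = 0.77.
Capital: 0.23 × 5.44 = 1.2512 pp.
Hours worked: 0.77 × 3.84 = 2.9568 pp.
Output growth = 2.73 + 4.208 = 6.938%.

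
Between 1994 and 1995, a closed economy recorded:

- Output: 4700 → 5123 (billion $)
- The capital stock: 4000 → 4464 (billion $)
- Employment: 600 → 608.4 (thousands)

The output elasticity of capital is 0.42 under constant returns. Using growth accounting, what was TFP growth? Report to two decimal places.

TFP growth was 3.32%.

Output growth = (5123 − 4700) / 4700 = 9%.
The capital stock growth = (4464 − 4000) / 4000 = 11.6%.
Employment growth = (608.4 − 600) / 600 = 1.4%.
Labor's share = 1 − 0.42 = 0.58.
The capital stock: 0.42 × 11.6 = 4.872 pp.
Employment: 0.58 × 1.4 = 0.812 pp.
TFP growth = 9 − 5.684 = 3.316%.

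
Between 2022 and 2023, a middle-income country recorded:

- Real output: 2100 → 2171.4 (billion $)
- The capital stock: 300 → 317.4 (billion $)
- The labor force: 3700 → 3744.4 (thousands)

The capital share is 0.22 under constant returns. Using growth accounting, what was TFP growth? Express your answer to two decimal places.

1.19%

Real output growth = (2171.4 − 2100) / 2100 = 3.4%.
The capital stock growth = (317.4 − 300) / 300 = 5.8%.
The labor force growth = (3744.4 − 3700) / 3700 = 1.2%.
Labor's share = 1 − 0.22 = 0.78.
The capital stock: 0.22 × 5.8 = 1.276 pp.
The labor force: 0.78 × 1.2 = 0.936 pp.
TFP growth = 3.4 − 2.212 = 1.188%.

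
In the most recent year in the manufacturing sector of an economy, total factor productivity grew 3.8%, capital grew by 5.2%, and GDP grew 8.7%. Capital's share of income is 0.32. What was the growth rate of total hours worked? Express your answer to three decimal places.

Labor's share = 1 − 0.32 = 0.68.
gY = gA + 0.32×5.2 + 0.68×g.
0.68×g = 8.7 − 3.8 − 1.664 = 3.236.
g = 3.236 / 0.68 = 4.75882%.

4.759%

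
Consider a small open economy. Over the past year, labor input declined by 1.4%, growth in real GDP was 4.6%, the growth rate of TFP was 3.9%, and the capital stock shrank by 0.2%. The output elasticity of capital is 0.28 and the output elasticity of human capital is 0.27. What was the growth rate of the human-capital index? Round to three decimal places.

Labor's share = 1 − 0.28 − 0.27 = 0.45.
gY = gA + 0.28×(-0.2) + 0.45×(-1.4) + 0.27×g.
0.27×g = 4.6 − 3.9 + 0.686 = 1.386.
g = 1.386 / 0.27 = 5.13333%.

5.133%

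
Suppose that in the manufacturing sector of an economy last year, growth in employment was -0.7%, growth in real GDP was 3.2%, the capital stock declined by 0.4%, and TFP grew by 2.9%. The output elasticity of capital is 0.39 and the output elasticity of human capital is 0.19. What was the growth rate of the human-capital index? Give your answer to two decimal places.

Labor's share = 1 − 0.39 − 0.19 = 0.42.
gY = gA + 0.39×(-0.4) + 0.42×(-0.7) + 0.19×g.
0.19×g = 3.2 − 2.9 + 0.45 = 0.75.
g = 0.75 / 0.19 = 3.9474%.

The human-capital index grew 3.95%.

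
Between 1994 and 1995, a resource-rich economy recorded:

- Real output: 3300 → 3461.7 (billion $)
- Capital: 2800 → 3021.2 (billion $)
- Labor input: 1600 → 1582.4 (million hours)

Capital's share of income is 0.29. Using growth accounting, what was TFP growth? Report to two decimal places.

Real output growth = (3461.7 − 3300) / 3300 = 4.9%.
Capital growth = (3021.2 − 2800) / 2800 = 7.9%.
Labor input growth = (1582.4 − 1600) / 1600 = -1.1%.
Labor's share = 1 − 0.29 = 0.71.
Capital: 0.29 × 7.9 = 2.291 pp.
Labor input: 0.71 × (-1.1) = -0.781 pp.
TFP growth = 4.9 − 1.51 = 3.39%.

TFP growth was 3.39%.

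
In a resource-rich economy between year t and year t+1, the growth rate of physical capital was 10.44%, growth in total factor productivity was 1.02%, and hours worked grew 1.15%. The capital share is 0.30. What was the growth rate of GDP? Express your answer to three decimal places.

Labor's share = 1 − 0.3 = 0.7.
Physical capital: 0.3 × 10.44 = 3.132 pp.
Hours worked: 0.7 × 1.15 = 0.805 pp.
Output growth = 1.02 + 3.937 = 4.957%.

4.957%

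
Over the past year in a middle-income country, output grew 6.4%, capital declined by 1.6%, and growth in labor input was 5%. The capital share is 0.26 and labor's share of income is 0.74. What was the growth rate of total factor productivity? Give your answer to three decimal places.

Labor's share = 1 − 0.26 = 0.74.
Capital: 0.26 × (-1.6) = -0.416 pp.
Labor input: 0.74 × 5 = 3.7 pp.
TFP growth = 6.4 − 3.284 = 3.116%.

3.116%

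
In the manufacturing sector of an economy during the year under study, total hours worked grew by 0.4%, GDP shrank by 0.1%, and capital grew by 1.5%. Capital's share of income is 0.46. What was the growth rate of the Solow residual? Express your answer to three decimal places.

Labor's share = 1 − 0.46 = 0.54.
Capital: 0.46 × 1.5 = 0.69 pp.
Total hours worked: 0.54 × 0.4 = 0.216 pp.
TFP growth = -0.1 − 0.906 = -1.006%.

-1.006%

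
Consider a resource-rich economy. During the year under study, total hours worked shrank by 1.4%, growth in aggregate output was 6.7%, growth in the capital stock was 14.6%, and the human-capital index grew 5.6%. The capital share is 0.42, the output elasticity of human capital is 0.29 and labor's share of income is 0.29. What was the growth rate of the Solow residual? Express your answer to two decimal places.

Labor's share = 1 − 0.42 − 0.29 = 0.29.
The capital stock: 0.42 × 14.6 = 6.132 pp.
The human-capital index: 0.29 × 5.6 = 1.624 pp.
Total hours worked: 0.29 × (-1.4) = -0.406 pp.
TFP growth = 6.7 − 7.35 = -0.65%.

-0.65%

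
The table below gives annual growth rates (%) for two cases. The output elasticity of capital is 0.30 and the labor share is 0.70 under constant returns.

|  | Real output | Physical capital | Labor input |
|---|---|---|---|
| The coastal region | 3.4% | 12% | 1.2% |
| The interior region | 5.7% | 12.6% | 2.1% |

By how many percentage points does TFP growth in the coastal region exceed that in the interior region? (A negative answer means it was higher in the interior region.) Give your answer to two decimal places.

Labor's share = 1 − 0.3 = 0.7.
The coastal region: TFP = 3.4 − 3.6 − 0.84 = -1.04%.
The interior region: TFP = 5.7 − 3.78 − 1.47 = 0.45%.
Difference = -1.04 − (0.45) = -1.49 pp.

-1.49 percentage points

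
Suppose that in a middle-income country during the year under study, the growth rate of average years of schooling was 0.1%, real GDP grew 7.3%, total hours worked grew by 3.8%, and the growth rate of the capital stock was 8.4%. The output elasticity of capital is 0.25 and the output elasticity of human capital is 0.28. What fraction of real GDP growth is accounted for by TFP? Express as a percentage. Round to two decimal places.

Labor's share = 1 − 0.25 − 0.28 = 0.47.
The capital stock: 0.25 × 8.4 = 2.1 pp.
Average years of schooling: 0.28 × 0.1 = 0.028 pp.
Total hours worked: 0.47 × 3.8 = 1.786 pp.
TFP growth = 7.3 − 3.914 = 3.386%.
TFP share of growth = 3.386 / 7.3 × 100 = 46.3836%.

46.38%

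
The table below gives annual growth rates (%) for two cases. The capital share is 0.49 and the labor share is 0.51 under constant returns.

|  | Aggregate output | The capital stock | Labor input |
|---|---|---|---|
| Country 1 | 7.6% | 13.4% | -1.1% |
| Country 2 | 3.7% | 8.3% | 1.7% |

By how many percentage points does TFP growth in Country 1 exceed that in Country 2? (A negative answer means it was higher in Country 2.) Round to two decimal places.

Labor's share = 1 − 0.49 = 0.51.
Country 1: TFP = 7.6 − 6.566 + 0.561 = 1.595%.
Country 2: TFP = 3.7 − 4.067 − 0.867 = -1.234%.
Difference = 1.595 − (-1.234) = 2.829 pp.

2.83 percentage points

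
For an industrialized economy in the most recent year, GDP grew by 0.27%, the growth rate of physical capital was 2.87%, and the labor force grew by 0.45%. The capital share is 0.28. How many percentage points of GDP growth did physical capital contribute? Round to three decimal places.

0.804 pp

Contribution = share × growth = 0.28 × 2.87 = 0.8036 pp.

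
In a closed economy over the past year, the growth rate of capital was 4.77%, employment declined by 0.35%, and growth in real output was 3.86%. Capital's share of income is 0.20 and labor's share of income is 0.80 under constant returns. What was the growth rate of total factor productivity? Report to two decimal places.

Labor's share = 1 − 0.2 = 0.8.
Capital: 0.2 × 4.77 = 0.954 pp.
Employment: 0.8 × (-0.35) = -0.28 pp.
TFP growth = 3.86 − 0.674 = 3.186%.

Total factor productivity growth was 3.19%.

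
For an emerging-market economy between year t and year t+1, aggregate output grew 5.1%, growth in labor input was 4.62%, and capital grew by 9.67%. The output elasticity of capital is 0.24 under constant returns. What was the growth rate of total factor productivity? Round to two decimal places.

Labor's share = 1 − 0.24 = 0.76.
Capital: 0.24 × 9.67 = 2.3208 pp.
Labor input: 0.76 × 4.62 = 3.5112 pp.
TFP growth = 5.1 − 5.832 = -0.732%.

-0.73%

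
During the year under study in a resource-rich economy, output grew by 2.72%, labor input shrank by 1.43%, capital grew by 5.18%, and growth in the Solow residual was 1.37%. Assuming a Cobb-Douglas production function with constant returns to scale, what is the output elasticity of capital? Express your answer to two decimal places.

gY = gA + α·gK + (1−α)·gL, so gY − gA − gL = α(gK − gL).
2.72 − 1.37 + 1.43 = α × (5.18 − (-1.43)).
2.78 = 6.61 α, so α = 0.4206.

The output elasticity of capital is 0.42.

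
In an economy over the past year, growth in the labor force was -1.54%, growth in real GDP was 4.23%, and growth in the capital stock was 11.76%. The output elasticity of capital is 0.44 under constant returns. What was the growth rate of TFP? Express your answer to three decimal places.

-0.082%

Labor's share = 1 − 0.44 = 0.56.
The capital stock: 0.44 × 11.76 = 5.1744 pp.
The labor force: 0.56 × (-1.54) = -0.8624 pp.
TFP growth = 4.23 − 4.312 = -0.082%.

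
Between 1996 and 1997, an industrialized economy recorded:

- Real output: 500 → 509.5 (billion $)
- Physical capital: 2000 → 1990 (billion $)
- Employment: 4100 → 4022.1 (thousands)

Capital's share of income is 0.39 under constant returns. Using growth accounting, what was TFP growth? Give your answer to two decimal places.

3.25%

Real output growth = (509.5 − 500) / 500 = 1.9%.
Physical capital growth = (1990 − 2000) / 2000 = -0.5%.
Employment growth = (4022.1 − 4100) / 4100 = -1.9%.
Labor's share = 1 − 0.39 = 0.61.
Physical capital: 0.39 × (-0.5) = -0.195 pp.
Employment: 0.61 × (-1.9) = -1.159 pp.
TFP growth = 1.9 + 1.354 = 3.254%.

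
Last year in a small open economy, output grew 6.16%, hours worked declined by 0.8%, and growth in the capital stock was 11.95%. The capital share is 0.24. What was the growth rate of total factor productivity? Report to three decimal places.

3.900%

Labor's share = 1 − 0.24 = 0.76.
The capital stock: 0.24 × 11.95 = 2.868 pp.
Hours worked: 0.76 × (-0.8) = -0.608 pp.
TFP growth = 6.16 − 2.26 = 3.9%.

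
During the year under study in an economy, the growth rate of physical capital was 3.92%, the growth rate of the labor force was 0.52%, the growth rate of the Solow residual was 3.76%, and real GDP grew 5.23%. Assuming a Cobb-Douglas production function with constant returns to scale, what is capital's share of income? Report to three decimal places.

gY = gA + α·gK + (1−α)·gL, so gY − gA − gL = α(gK − gL).
5.23 − 3.76 − 0.52 = α × (3.92 − 0.52).
0.95 = 3.4 α, so α = 0.27941.

α = 0.279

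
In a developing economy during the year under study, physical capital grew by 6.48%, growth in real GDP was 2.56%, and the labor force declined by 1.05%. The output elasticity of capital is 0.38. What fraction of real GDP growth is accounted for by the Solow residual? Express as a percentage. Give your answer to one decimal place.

29.2%

Labor's share = 1 − 0.38 = 0.62.
Physical capital: 0.38 × 6.48 = 2.4624 pp.
The labor force: 0.62 × (-1.05) = -0.651 pp.
TFP growth = 2.56 − 1.8114 = 0.7486%.
TFP share of growth = 0.7486 / 2.56 × 100 = 29.242%.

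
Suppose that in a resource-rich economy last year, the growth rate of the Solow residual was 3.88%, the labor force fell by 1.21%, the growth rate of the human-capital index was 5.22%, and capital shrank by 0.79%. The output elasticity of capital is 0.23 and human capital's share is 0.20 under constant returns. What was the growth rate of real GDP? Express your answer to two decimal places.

Real GDP grew 4.05%.

Labor's share = 1 − 0.23 − 0.2 = 0.57.
Capital: 0.23 × (-0.79) = -0.1817 pp.
The human-capital index: 0.2 × 5.22 = 1.044 pp.
The labor force: 0.57 × (-1.21) = -0.6897 pp.
Output growth = 3.88 + 0.1726 = 4.0526%.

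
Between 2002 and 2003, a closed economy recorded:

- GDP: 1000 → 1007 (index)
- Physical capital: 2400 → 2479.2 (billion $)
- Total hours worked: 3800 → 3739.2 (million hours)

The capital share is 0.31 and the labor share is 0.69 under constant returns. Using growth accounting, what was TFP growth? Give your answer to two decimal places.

0.78%

GDP growth = (1007 − 1000) / 1000 = 0.7%.
Physical capital growth = (2479.2 − 2400) / 2400 = 3.3%.
Total hours worked growth = (3739.2 − 3800) / 3800 = -1.6%.
Labor's share = 1 − 0.31 = 0.69.
Physical capital: 0.31 × 3.3 = 1.023 pp.
Total hours worked: 0.69 × (-1.6) = -1.104 pp.
TFP growth = 0.7 + 0.081 = 0.781%.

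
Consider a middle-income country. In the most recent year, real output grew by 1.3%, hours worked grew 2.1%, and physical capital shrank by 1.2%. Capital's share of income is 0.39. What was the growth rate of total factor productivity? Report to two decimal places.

Labor's share = 1 − 0.39 = 0.61.
Physical capital: 0.39 × (-1.2) = -0.468 pp.
Hours worked: 0.61 × 2.1 = 1.281 pp.
TFP growth = 1.3 − 0.813 = 0.487%.

0.49%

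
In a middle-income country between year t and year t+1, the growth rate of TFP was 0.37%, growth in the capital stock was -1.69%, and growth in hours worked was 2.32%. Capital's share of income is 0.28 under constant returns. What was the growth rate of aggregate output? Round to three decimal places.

Labor's share = 1 − 0.28 = 0.72.
The capital stock: 0.28 × (-1.69) = -0.4732 pp.
Hours worked: 0.72 × 2.32 = 1.6704 pp.
Output growth = 0.37 + 1.1972 = 1.5672%.

1.567%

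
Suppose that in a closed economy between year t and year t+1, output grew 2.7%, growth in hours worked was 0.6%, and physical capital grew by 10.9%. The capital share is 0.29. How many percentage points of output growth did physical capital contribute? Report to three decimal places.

Contribution = share × growth = 0.29 × 10.9 = 3.161 pp.

3.161 percentage points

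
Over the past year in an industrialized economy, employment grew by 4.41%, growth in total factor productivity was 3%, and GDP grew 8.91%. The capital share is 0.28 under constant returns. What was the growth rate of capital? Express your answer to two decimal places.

Labor's share = 1 − 0.28 = 0.72.
gY = gA + 0.72×4.41 + 0.28×g.
0.28×g = 8.91 − 3 − 3.1752 = 2.7348.
g = 2.7348 / 0.28 = 9.7671%.

Capital grew 9.77%.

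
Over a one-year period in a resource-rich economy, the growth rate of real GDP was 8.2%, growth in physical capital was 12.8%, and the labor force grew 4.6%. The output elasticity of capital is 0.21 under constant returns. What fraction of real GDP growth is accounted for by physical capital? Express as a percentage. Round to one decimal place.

32.8%

Physical capital contributed 0.21 × 12.8 = 2.688 pp.
Share of growth = 2.688 / 8.2 × 100 = 32.78%.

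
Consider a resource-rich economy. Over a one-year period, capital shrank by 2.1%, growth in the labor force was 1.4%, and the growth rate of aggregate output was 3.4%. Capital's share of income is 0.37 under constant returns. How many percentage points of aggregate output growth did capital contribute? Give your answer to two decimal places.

Contribution = share × growth = 0.37 × (-2.1) = -0.777 pp.

-0.78 percentage points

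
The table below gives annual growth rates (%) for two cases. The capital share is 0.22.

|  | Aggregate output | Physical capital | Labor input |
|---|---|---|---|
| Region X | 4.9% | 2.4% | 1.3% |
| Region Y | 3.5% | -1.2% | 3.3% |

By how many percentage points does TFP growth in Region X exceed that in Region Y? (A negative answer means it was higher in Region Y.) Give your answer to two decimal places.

2.17 percentage points

Labor's share = 1 − 0.22 = 0.78.
Region X: TFP = 4.9 − 0.528 − 1.014 = 3.358%.
Region Y: TFP = 3.5 + 0.264 − 2.574 = 1.19%.
Difference = 3.358 − (1.19) = 2.168 pp.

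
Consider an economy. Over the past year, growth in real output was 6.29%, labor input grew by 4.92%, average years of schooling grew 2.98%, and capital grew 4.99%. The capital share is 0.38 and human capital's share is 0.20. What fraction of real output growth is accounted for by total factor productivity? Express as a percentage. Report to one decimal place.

Labor's share = 1 − 0.38 − 0.2 = 0.42.
Capital: 0.38 × 4.99 = 1.8962 pp.
Average years of schooling: 0.2 × 2.98 = 0.596 pp.
Labor input: 0.42 × 4.92 = 2.0664 pp.
TFP growth = 6.29 − 4.5586 = 1.7314%.
TFP share of growth = 1.7314 / 6.29 × 100 = 27.526%.

27.5%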